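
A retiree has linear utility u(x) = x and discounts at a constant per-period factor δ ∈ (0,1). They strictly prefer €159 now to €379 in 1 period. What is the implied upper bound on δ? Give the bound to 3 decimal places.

δ < 0.420

The preference means 159 > δ·379.
Dividing through by 379 gives δ < 0.41953.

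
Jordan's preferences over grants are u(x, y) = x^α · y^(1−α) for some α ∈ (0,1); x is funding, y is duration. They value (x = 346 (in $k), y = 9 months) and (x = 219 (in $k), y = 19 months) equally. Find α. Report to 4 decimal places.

Indifference: 346^α · 9^(1−α) = 219^α · 19^(1−α).
Rearrange to (346/219)^α = (19/9)^(1−α) and take logs: α·0.4573670 = (1−α)·0.7472144.
With A = 0.4573670 and B = 0.7472144: α·A = (1−α)·B, so α = B/(A+B) = 0.7472144/1.2045814 ≈ 0.6203.

α ≈ 0.6203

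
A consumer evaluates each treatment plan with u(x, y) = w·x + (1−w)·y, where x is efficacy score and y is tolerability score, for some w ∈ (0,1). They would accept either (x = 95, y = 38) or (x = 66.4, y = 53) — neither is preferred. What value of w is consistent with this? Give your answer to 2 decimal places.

w = 0.34

Indifference: w·95 + (1−w)·38 = w·66.4 + (1−w)·53.
Collecting terms: w·28.6 = (1−w)·15.
Hence w = 15/(28.6+15) = 15/43.6 = 0.34.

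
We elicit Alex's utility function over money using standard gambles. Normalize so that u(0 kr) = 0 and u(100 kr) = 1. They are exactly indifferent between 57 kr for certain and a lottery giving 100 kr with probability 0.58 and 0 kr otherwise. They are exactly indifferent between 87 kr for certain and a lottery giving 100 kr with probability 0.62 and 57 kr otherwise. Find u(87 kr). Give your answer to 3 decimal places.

0.840

The first gamble pins u(57 kr): it must equal 0.58·1 + 0.42·0 = 0.58.
Chaining: u(87 kr) = 0.62·1.00 + 0.38·0.58 = 0.8404.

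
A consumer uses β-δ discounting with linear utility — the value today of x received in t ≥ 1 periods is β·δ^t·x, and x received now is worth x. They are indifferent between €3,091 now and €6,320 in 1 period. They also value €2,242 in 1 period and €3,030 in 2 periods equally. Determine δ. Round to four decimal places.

The second indifference involves only future payoffs, so β cancels: β·δ^1·2242 = β·δ^2·3030, giving δ = 2242/3030 = 0.73993.

δ ≈ 0.7399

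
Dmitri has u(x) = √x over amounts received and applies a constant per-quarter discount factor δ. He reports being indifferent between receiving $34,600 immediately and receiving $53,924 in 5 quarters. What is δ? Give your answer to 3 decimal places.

δ ≈ 0.957

Equating discounted utilities: u(34600) = δ^5·u(53924) ⇒ δ^5 = u(34600)/u(53924).
Since u(x) = √x, δ^5 = √(34600/53924) = 0.80103.
Hence δ = (0.80103)^(1/5) = 0.95660.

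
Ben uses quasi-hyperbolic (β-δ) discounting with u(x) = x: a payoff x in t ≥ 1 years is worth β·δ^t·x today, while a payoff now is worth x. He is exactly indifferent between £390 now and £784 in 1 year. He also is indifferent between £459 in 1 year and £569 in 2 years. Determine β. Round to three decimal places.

From the later pair, β·δ^1·459 = β·δ^2·569; dividing through, δ = 459/569 = 0.80668.
Substituting δ into 390 = β·δ·784: β = 390/(632.436) ≈ 0.617.

β ≈ 0.617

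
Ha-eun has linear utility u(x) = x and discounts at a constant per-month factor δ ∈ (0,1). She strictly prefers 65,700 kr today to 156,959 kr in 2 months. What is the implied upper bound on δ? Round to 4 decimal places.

The preference means 65700 > δ^2·156959.
Dividing by 156959: δ^2 < 0.41858. Both sides are positive, so the square root keeps the direction.
δ < 0.41858^(1/2) = 0.6470.

δ < 0.6470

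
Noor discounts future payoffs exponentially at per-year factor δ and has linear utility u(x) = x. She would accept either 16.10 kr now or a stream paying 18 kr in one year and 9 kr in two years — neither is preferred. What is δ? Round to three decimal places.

The stream is worth 18δ + 9δ² today, so 18δ + 9δ² = 16.10.
Rearranged: 9δ² + 18δ − 16.10 = 0.
By the quadratic formula (taking the positive root), δ = (−18 + √903.60) / 18 ≈ 0.670.

δ ≈ 0.670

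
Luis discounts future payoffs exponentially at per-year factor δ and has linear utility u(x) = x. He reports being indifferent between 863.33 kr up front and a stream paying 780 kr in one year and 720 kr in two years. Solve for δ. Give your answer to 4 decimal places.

δ ≈ 0.6800

Equating present values: 863.33 = 780δ + 720δ².
That is, 720δ² + 780δ − 863.33 = 0, a quadratic in δ.
δ = (−780 + √(780² + 4·720·863.33)) / (2·720) = (−780 + √3094790.40) / 1440 ≈ 0.6800.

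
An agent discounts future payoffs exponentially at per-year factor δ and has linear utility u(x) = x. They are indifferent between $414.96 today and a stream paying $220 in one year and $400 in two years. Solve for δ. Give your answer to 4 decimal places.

δ ≈ 0.7800

The stream is worth 220δ + 400δ² today, so 220δ + 400δ² = 414.96.
Rearranged: 400δ² + 220δ − 414.96 = 0.
δ = (−220 + √(220² + 4·400·414.96)) / (2·400) = (−220 + √712336.00) / 800 ≈ 0.7800.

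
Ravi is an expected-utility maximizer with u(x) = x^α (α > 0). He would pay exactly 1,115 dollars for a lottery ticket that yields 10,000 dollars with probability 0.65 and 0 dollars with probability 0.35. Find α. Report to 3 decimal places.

The lottery's expected utility is 0.65·u(10000) + 0.35·u(0) = 0.65·10000^α (since u(0) = 0 for α > 0).
Indifference: 1115^α = 0.65·10000^α, so (1115/10000)^α = 0.65.
Take logs: α = ln 0.65 / ln(1115/10000) ≈ 0.19637.

α ≈ 0.196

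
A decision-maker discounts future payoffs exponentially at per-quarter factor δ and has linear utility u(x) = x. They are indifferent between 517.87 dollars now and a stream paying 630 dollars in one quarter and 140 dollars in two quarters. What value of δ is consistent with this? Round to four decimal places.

The stream is worth 630δ + 140δ² today, so 630δ + 140δ² = 517.87.
That is, 140δ² + 630δ − 517.87 = 0, a quadratic in δ.
δ = (−630 + √(630² + 4·140·517.87)) / (2·140) = (−630 + √686907.20) / 280 ≈ 0.7100.

δ ≈ 0.7100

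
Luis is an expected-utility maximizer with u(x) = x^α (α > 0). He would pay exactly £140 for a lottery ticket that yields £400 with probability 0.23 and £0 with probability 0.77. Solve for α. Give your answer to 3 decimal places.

EU(lottery) = 0.23·400^α + 0.77·0 = 0.23·400^α.
Setting u(140) equal to that: 140^α = 0.23·400^α ⇒ (140/400)^α = 0.23.
Taking logs: α·ln(140/400) = ln(0.23), so α = -1.469676 / -1.049822 ≈ 1.400.

α ≈ 1.400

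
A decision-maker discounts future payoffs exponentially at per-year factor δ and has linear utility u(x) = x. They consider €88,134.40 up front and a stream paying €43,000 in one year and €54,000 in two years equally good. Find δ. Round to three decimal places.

The stream is worth 43000δ + 54000δ² today, so 43000δ + 54000δ² = 88134.40.
Rearranged: 54000δ² + 43000δ − 88134.40 = 0.
By the quadratic formula (taking the positive root), δ = (−43000 + √20886030400.00) / 108000 ≈ 0.940.

δ ≈ 0.940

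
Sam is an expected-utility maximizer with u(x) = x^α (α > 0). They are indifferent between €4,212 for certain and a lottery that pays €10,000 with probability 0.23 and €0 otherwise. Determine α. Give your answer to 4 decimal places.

α ≈ 1.6997

Since u(0) = 0, the lottery's EU is 0.23·10000^α.
Indifference: 4212^α = 0.23·10000^α, so (4212/10000)^α = 0.23.
Taking logs: α·ln(4212/10000) = ln(0.23), so α = -1.4696760 / -0.8646475 ≈ 1.6997.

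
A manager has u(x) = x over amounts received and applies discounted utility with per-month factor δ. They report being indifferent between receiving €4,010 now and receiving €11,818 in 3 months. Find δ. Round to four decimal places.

δ ≈ 0.6975

Indifference means u(4010) = δ^3 · u(11818), so δ^3 = u(4010)/u(11818).
With u(x) = x: δ^3 = 4010/11818 = 0.33931.
So δ = 0.33931^(1/3) ≈ 0.6975.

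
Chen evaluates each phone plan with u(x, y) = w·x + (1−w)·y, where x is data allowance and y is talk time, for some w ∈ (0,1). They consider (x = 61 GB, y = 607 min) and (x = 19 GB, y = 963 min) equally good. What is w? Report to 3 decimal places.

u(61,607) = u(19,963) means w·61 + (1−w)·607 = w·19 + (1−w)·963.
Rearranging, 42·w − 356·(1−w) = 0.
Hence w = 356/(42+356) = 356/398 = 0.894.

w = 0.894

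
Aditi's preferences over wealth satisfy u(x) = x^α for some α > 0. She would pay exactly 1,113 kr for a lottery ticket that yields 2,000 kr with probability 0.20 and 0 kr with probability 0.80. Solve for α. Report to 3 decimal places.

α ≈ 2.746

The lottery's expected utility is 0.20·u(2000) + 0.80·u(0) = 0.20·2000^α (since u(0) = 0 for α > 0).
Indifference: 1113^α = 0.20·2000^α, so (1113/2000)^α = 0.20.
Taking logs: α·ln(1113/2000) = ln(0.20), so α = -1.609438 / -0.586088 ≈ 2.746.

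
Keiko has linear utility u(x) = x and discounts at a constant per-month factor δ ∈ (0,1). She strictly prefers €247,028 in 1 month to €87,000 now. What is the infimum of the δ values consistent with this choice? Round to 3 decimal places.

The preference means 87000 < δ·247028.
Dividing through by 247028 gives δ > 0.35219.

δ > 0.352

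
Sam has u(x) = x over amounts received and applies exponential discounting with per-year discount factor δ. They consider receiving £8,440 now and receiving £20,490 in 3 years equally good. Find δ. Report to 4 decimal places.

Equating discounted utilities: u(8440) = δ^3·u(20490) ⇒ δ^3 = u(8440)/u(20490).
With u(x) = x: δ^3 = 8440/20490 = 0.41191.
Taking the cube root: δ = 0.41191^(1/3) ≈ 0.7440.

δ ≈ 0.7440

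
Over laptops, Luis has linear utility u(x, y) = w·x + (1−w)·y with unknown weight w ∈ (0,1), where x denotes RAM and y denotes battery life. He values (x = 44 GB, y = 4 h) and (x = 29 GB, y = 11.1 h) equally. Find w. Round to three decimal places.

Equating utilities: w·44 + (1−w)·4 = w·29 + (1−w)·11.1.
w·(44−29) = (1−w)·(11.1−4), i.e. w·15 = (1−w)·7.1.
The marginal rate of substitution is 7.1/15, so w = 7.1/(15+7.1) = 0.321.

w = 0.321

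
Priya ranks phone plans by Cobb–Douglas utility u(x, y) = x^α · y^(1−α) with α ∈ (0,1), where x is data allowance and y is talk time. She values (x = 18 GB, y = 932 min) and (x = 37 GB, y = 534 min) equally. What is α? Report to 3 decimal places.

Set the two utilities equal: 18^α·932^(1−α) = 37^α·534^(1−α).
Taking logs: α·ln 18 + (1−α)·ln 932 = α·ln 37 + (1−α)·ln 534, i.e. α·-0.720546 = (1−α)·-0.556937.
So α/(1−α) = (-0.556937)/(-0.720546) = 0.772937, and α = 0.772937/1.772937 ≈ 0.436.

α ≈ 0.436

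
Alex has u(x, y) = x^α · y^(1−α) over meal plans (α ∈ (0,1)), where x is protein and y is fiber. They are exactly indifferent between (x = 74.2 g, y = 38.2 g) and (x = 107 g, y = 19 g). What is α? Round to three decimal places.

α ≈ 0.656

Indifference: 74.2^α · 38.2^(1−α) = 107^α · 19^(1−α).
Rearrange to (74.2/107)^α = (19/38.2)^(1−α) and take logs: α·-0.366065 = (1−α)·-0.698397.
With A = -0.366065 and B = -0.698397: α·A = (1−α)·B, so α = B/(A+B) = -0.698397/-1.064462 ≈ 0.656.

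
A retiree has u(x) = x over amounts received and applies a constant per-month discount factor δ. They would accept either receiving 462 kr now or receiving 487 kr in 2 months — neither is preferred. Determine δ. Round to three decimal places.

δ ≈ 0.974

Equating discounted utilities: u(462) = δ^2·u(487) ⇒ δ^2 = u(462)/u(487).
With u(x) = x: δ^2 = 462/487 = 0.94867.
Hence δ = (0.94867)^(1/2) = 0.97399.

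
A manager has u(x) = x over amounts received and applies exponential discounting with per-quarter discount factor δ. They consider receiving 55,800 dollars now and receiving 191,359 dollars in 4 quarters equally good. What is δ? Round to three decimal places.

Indifference means u(55800) = δ^4 · u(191359), so δ^4 = u(55800)/u(191359).
With u(x) = x: δ^4 = 55800/191359 = 0.29160.
Taking the 4th root: δ = 0.29160^(1/4) ≈ 0.735.

δ ≈ 0.735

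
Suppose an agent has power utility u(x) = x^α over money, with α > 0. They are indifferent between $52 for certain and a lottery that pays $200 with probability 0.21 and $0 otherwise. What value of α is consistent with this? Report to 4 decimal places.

The lottery's expected utility is 0.21·u(200) + 0.79·u(0) = 0.21·200^α (since u(0) = 0 for α > 0).
Setting u(52) equal to that: 52^α = 0.21·200^α ⇒ (52/200)^α = 0.21.
α = ln(0.21) / ln(52/200) = -1.5606477/-1.3470736 ≈ 1.1585.

α ≈ 1.1585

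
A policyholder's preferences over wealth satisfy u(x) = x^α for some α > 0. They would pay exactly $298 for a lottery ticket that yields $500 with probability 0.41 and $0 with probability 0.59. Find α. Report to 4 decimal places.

α ≈ 1.7228

The lottery's expected utility is 0.41·u(500) + 0.59·u(0) = 0.41·500^α (since u(0) = 0 for α > 0).
Equating: 298^α = 0.41·500^α, i.e. 0.5960^α = 0.41.
α = ln(0.41) / ln(298/500) = -0.8915981/-0.5175146 ≈ 1.7228.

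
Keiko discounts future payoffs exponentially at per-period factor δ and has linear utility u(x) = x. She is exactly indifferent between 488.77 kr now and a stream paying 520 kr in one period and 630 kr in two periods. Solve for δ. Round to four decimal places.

The stream is worth 520δ + 630δ² today, so 520δ + 630δ² = 488.77.
Rearranged: 630δ² + 520δ − 488.77 = 0.
By the quadratic formula (taking the positive root), δ = (−520 + √1502100.40) / 1260 ≈ 0.5600.

δ ≈ 0.5600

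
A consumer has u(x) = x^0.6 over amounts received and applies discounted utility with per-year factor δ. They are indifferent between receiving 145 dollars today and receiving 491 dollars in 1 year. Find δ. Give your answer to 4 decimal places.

δ ≈ 0.4810

Indifference means u(145) = δ · u(491), so δ = u(145)/u(491).
With u(x) = x^0.6: δ = 145^0.6/491^0.6 = (145/491)^0.6 = 0.48103.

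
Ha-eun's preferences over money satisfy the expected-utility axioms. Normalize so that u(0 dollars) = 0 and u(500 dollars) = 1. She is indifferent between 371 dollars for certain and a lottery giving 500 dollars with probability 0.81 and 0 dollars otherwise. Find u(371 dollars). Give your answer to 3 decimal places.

u(371 dollars) equals the lottery's expected utility: 0.81·1 + 0.19·0 = 0.81.

0.810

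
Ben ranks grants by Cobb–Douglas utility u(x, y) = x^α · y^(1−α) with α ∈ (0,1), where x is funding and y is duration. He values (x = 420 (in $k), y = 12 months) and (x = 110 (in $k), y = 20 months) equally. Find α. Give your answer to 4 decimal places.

Indifference: 420^α · 12^(1−α) = 110^α · 20^(1−α).
Rearrange to (420/110)^α = (20/12)^(1−α) and take logs: α·1.3397743 = (1−α)·0.5108256.
Thus α·(1.8505999) = 0.5108256, so α = 0.5108256/1.8505999 ≈ 0.2760.

α ≈ 0.2760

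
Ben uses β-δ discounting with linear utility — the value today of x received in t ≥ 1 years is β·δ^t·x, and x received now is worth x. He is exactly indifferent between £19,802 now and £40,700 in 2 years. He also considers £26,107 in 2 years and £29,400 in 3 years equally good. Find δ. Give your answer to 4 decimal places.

δ ≈ 0.8880

From the later pair, β·δ^2·26107 = β·δ^3·29400; dividing through, δ = 26107/29400 = 0.88799.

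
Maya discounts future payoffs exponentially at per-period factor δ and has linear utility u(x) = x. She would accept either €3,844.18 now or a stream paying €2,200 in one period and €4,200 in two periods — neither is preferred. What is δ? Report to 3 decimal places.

The stream is worth 2200δ + 4200δ² today, so 2200δ + 4200δ² = 3844.18.
Rearranged: 4200δ² + 2200δ − 3844.18 = 0.
By the quadratic formula (taking the positive root), δ = (−2200 + √69422224.00) / 8400 ≈ 0.730.

δ ≈ 0.730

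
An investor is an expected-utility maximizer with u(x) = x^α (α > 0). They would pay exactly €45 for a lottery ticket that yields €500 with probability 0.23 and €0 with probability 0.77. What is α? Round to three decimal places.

α ≈ 0.610

EU(lottery) = 0.23·500^α + 0.77·0 = 0.23·500^α.
Setting u(45) equal to that: 45^α = 0.23·500^α ⇒ (45/500)^α = 0.23.
α = ln(0.23) / ln(45/500) = -1.469676/-2.407946 ≈ 0.610.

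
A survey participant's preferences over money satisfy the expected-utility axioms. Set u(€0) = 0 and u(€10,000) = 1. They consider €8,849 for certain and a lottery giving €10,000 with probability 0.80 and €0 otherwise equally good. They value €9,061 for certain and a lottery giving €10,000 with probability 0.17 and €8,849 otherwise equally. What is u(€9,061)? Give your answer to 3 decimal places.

0.834

First, u(€8,849) = 0.80·u(€10,000) + 0.20·u(€0) = 0.80.
Then u(€9,061) = 0.17·u(€10,000) + 0.83·u(€8,849) = 0.17·1.00 + 0.83·0.80 = 0.8340.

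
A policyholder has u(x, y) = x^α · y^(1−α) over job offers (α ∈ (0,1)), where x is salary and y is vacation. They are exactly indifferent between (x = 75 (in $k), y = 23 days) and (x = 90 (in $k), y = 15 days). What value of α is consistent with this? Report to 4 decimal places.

α ≈ 0.7010

Indifference: 75^α · 23^(1−α) = 90^α · 15^(1−α).
(75/90)^α = (15/23)^(1−α); take logs: α·ln(75/90) = (1−α)·ln(15/23), i.e. α·-0.1823216 = (1−α)·-0.4274440.
So α/(1−α) = (-0.4274440)/(-0.1823216) = 2.3444507, and α = 2.3444507/3.3444507 ≈ 0.7010.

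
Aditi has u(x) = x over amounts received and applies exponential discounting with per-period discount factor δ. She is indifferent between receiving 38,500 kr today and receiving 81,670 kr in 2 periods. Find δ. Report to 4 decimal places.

Equating discounted utilities: u(38500) = δ^2·u(81670) ⇒ δ^2 = u(38500)/u(81670).
With u(x) = x: δ^2 = 38500/81670 = 0.47141.
So δ = 0.47141^(1/2) ≈ 0.6866.

δ ≈ 0.6866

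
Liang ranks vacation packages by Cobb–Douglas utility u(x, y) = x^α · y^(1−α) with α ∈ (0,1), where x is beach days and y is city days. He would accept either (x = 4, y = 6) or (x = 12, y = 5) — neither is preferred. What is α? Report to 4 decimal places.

α ≈ 0.1423

Set the two utilities equal: 4^α·6^(1−α) = 12^α·5^(1−α).
Rearrange to (4/12)^α = (5/6)^(1−α) and take logs: α·-1.0986123 = (1−α)·-0.1823216.
So α/(1−α) = (-0.1823216)/(-1.0986123) = 0.1659563, and α = 0.1659563/1.1659563 ≈ 0.1423.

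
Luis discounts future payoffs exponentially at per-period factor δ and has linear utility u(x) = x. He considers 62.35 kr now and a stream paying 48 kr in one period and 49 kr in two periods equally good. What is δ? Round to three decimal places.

δ ≈ 0.740

Present value of the stream is 48·δ + 49·δ². Indifference gives 48δ + 49δ² = 62.35.
Rearranged: 49δ² + 48δ − 62.35 = 0.
By the quadratic formula (taking the positive root), δ = (−48 + √14524.60) / 98 ≈ 0.740.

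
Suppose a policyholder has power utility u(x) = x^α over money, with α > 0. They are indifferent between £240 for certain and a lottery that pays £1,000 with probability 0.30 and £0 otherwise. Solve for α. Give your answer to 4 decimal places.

The lottery's expected utility is 0.30·u(1000) + 0.70·u(0) = 0.30·1000^α (since u(0) = 0 for α > 0).
Equating: 240^α = 0.30·1000^α, i.e. 0.2400^α = 0.30.
Taking logs: α·ln(240/1000) = ln(0.30), so α = -1.2039728 / -1.4271164 ≈ 0.8436.

α ≈ 0.8436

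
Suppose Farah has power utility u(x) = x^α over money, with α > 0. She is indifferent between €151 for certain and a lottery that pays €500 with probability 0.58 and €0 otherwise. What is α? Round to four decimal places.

Since u(0) = 0, the lottery's EU is 0.58·500^α.
Equating: 151^α = 0.58·500^α, i.e. 0.3020^α = 0.58.
Taking logs: α·ln(151/500) = ln(0.58), so α = -0.5447272 / -1.1973283 ≈ 0.4550.

α ≈ 0.4550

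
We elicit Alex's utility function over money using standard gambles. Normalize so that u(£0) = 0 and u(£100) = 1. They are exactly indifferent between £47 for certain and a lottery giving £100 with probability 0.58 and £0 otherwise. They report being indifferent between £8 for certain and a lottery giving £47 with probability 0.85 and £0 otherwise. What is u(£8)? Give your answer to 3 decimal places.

The first gamble pins u(£47): it must equal 0.58·1 + 0.42·0 = 0.58.
Chaining: u(£8) = 0.85·0.58 + 0.15·0.00 = 0.4930.

0.493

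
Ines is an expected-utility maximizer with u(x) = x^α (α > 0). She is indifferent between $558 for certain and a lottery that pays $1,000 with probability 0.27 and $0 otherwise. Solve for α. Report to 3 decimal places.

Since u(0) = 0, the lottery's EU is 0.27·1000^α.
Equating: 558^α = 0.27·1000^α, i.e. 0.5580^α = 0.27.
α = ln(0.27) / ln(558/1000) = -1.309333/-0.583396 ≈ 2.244.

α ≈ 2.244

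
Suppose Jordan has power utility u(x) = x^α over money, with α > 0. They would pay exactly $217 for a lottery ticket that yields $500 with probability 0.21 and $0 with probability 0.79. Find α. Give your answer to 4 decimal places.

The lottery's expected utility is 0.21·u(500) + 0.79·u(0) = 0.21·500^α (since u(0) = 0 for α > 0).
Equating: 217^α = 0.21·500^α, i.e. 0.4340^α = 0.21.
Take logs: α = ln 0.21 / ln(217/500) ≈ 1.869687.

α ≈ 1.8697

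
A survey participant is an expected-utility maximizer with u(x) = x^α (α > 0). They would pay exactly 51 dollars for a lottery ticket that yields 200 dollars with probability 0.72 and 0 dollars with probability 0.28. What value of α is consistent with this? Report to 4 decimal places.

Since u(0) = 0, the lottery's EU is 0.72·200^α.
Setting u(51) equal to that: 51^α = 0.72·200^α ⇒ (51/200)^α = 0.72.
Take logs: α = ln 0.72 / ln(51/200) ≈ 0.240400.

α ≈ 0.2404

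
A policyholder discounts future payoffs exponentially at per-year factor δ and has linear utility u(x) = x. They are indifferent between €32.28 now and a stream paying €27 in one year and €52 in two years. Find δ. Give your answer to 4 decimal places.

Present value of the stream is 27·δ + 52·δ². Indifference gives 27δ + 52δ² = 32.28.
That is, 52δ² + 27δ − 32.28 = 0, a quadratic in δ.
By the quadratic formula (taking the positive root), δ = (−27 + √7443.24) / 104 ≈ 0.5699.

δ ≈ 0.5699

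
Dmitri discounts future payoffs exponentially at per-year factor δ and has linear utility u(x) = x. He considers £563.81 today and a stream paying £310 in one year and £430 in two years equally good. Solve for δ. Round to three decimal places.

δ ≈ 0.840

Present value of the stream is 310·δ + 430·δ². Indifference gives 310δ + 430δ² = 563.81.
That is, 430δ² + 310δ − 563.81 = 0, a quadratic in δ.
By the quadratic formula (taking the positive root), δ = (−310 + √1065853.20) / 860 ≈ 0.840.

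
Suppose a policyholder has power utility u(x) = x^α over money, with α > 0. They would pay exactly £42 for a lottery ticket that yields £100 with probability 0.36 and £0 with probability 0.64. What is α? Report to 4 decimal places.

The lottery's expected utility is 0.36·u(100) + 0.64·u(0) = 0.36·100^α (since u(0) = 0 for α > 0).
Equating: 42^α = 0.36·100^α, i.e. 0.4200^α = 0.36.
Take logs: α = ln 0.36 / ln(42/100) ≈ 1.177695.

α ≈ 1.1777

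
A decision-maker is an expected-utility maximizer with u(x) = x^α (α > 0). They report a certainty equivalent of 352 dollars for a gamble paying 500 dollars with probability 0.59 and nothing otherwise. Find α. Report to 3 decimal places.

The lottery's expected utility is 0.59·u(500) + 0.41·u(0) = 0.59·500^α (since u(0) = 0 for α > 0).
Indifference: 352^α = 0.59·500^α, so (352/500)^α = 0.59.
Taking logs: α·ln(352/500) = ln(0.59), so α = -0.527633 / -0.350977 ≈ 1.503.

α ≈ 1.503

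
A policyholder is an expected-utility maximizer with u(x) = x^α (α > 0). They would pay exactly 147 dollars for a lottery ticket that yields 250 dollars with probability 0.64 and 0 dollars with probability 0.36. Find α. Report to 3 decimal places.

Since u(0) = 0, the lottery's EU is 0.64·250^α.
Indifference: 147^α = 0.64·250^α, so (147/250)^α = 0.64.
Take logs: α = ln 0.64 / ln(147/250) ≈ 0.84042.

α ≈ 0.840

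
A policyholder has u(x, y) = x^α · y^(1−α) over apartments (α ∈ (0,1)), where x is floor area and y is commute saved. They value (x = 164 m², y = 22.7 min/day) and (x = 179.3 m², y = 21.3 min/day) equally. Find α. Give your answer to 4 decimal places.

α ≈ 0.4165

The Cobb–Douglas utilities coincide, so 164^α·22.7^(1−α) = 179.3^α·21.3^(1−α).
Taking logs: α·ln 164 + (1−α)·ln 22.7 = α·ln 179.3 + (1−α)·ln 21.3, i.e. α·-0.0891940 = (1−α)·-0.0636579.
So α/(1−α) = (-0.0636579)/(-0.0891940) = 0.7137016, and α = 0.7137016/1.7137016 ≈ 0.4165.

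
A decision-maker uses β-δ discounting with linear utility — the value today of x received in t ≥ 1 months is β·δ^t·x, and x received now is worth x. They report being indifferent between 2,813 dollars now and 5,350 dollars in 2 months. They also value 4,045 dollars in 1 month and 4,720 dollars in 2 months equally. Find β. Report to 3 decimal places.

From the later pair, β·δ^1·4045 = β·δ^2·4720; dividing through, δ = 4045/4720 = 0.85699.
Substituting δ into 2813 = β·δ^2·5350: β = 2813/(3929.224) ≈ 0.716.

β ≈ 0.716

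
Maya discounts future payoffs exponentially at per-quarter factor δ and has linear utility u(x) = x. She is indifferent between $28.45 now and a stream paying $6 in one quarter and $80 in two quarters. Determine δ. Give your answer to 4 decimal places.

δ ≈ 0.5600

The stream is worth 6δ + 80δ² today, so 6δ + 80δ² = 28.45.
So 80δ² + 6δ − 28.45 = 0.
By the quadratic formula (taking the positive root), δ = (−6 + √9140.00) / 160 ≈ 0.5600.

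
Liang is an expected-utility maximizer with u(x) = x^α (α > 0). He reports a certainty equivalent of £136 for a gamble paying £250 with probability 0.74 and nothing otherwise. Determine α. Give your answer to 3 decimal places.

α ≈ 0.495

The lottery's expected utility is 0.74·u(250) + 0.26·u(0) = 0.74·250^α (since u(0) = 0 for α > 0).
Indifference: 136^α = 0.74·250^α, so (136/250)^α = 0.74.
Taking logs: α·ln(136/250) = ln(0.74), so α = -0.301105 / -0.608806 ≈ 0.495.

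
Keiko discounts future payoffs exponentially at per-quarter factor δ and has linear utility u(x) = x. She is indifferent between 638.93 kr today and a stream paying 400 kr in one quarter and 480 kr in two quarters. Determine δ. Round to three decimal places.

Present value of the stream is 400·δ + 480·δ². Indifference gives 400δ + 480δ² = 638.93.
That is, 480δ² + 400δ − 638.93 = 0, a quadratic in δ.
δ = (−400 + √(400² + 4·480·638.93)) / (2·480) = (−400 + √1386745.60) / 960 ≈ 0.810.

δ ≈ 0.810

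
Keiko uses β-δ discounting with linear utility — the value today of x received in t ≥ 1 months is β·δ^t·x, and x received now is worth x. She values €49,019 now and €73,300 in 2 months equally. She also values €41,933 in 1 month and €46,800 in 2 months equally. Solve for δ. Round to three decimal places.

Both payoffs in the second observation are in the future, so β drops out: δ^1·41933 = δ^2·46800 ⇒ δ = 41933/46800 = 0.89600.

δ ≈ 0.896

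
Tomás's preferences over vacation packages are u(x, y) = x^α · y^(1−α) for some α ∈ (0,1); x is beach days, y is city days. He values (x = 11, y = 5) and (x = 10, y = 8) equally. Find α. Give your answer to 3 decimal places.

Indifference: 11^α · 5^(1−α) = 10^α · 8^(1−α).
Rearrange to (11/10)^α = (8/5)^(1−α) and take logs: α·0.095310 = (1−α)·0.470004.
So α/(1−α) = (0.470004)/(0.095310) = 4.931319, and α = 4.931319/5.931319 ≈ 0.831.

α ≈ 0.831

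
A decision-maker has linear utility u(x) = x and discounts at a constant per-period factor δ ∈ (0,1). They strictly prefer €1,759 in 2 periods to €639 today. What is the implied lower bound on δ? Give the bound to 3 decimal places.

δ > 0.603

The preference means 639 < δ^2·1759.
Hence δ^2 > 639/1759 = 0.36327, and x ↦ x^(1/2) is increasing on (0,∞).
δ > (639/1759)^(1/2) ≈ 0.603.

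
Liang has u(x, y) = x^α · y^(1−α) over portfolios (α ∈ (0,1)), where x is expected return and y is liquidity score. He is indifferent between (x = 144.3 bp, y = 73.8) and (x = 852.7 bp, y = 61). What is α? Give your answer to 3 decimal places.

α ≈ 0.097

Set the two utilities equal: 144.3^α·73.8^(1−α) = 852.7^α·61^(1−α).
Taking logs: α·ln 144.3 + (1−α)·ln 73.8 = α·ln 852.7 + (1−α)·ln 61, i.e. α·-1.776513 = (1−α)·-0.190485.
So α/(1−α) = (-0.190485)/(-1.776513) = 0.107224, and α = 0.107224/1.107224 ≈ 0.097.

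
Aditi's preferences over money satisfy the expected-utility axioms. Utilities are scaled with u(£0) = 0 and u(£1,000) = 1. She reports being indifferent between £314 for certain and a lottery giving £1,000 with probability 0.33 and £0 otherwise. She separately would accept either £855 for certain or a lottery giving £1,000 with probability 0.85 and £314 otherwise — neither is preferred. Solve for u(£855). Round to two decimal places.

From the first indifference, u(£314) = 0.33·u(£1,000) + 0.67·u(£0) = 0.33·1 + 0.67·0 = 0.33.
Chaining: u(£855) = 0.85·1.00 + 0.15·0.33 = 0.8995.

0.90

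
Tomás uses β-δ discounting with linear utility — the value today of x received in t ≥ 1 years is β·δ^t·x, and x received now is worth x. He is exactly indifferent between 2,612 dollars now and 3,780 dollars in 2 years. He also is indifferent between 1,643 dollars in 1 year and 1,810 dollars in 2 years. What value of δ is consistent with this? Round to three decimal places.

From the later pair, β·δ^1·1643 = β·δ^2·1810; dividing through, δ = 1643/1810 = 0.90773.

δ ≈ 0.908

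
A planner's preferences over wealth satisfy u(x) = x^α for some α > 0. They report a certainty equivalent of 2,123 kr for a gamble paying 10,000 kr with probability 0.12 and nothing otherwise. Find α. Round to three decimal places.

Since u(0) = 0, the lottery's EU is 0.12·10000^α.
Setting u(2123) equal to that: 2123^α = 0.12·10000^α ⇒ (2123/10000)^α = 0.12.
Taking logs: α·ln(2123/10000) = ln(0.12), so α = -2.120264 / -1.549755 ≈ 1.368.

α ≈ 1.368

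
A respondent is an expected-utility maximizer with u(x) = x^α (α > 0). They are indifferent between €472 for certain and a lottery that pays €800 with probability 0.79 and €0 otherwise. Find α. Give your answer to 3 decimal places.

Since u(0) = 0, the lottery's EU is 0.79·800^α.
Indifference: 472^α = 0.79·800^α, so (472/800)^α = 0.79.
Taking logs: α·ln(472/800) = ln(0.79), so α = -0.235722 / -0.527633 ≈ 0.447.

α ≈ 0.447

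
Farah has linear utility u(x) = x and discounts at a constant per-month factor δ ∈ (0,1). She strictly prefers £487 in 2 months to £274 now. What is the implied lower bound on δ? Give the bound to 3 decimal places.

Comparing present values: 274 < δ^2·487.
So δ^2 > 274/487 = 0.56263; taking the square root of both positive sides preserves the inequality.
δ > (274/487)^(1/2) ≈ 0.750.

δ > 0.750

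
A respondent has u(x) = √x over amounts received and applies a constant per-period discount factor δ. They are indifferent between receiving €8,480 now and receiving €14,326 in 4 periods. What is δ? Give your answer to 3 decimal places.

The payoff in 4 periods is discounted by δ^4, so u(8480) = δ^4·u(14326) and δ^4 = u(8480)/u(14326).
With u(x) = √x: δ^4 = √8480/√14326 = √(8480/14326) = 0.76937.
Taking the 4th root: δ = 0.76937^(1/4) ≈ 0.937.

δ ≈ 0.937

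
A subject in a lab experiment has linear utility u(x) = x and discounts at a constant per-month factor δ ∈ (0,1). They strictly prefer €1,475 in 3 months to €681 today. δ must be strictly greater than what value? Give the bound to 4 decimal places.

δ > 0.7729

Under u(x) = x this choice says 681 < δ^3·1475.
Hence δ^3 > 681/1475 = 0.46169, and x ↦ x^(1/3) is increasing on (0,∞).
δ > 0.46169^(1/3) = 0.7729.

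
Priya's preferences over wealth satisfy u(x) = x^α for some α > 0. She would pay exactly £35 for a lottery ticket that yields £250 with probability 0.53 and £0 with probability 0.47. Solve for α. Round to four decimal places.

α ≈ 0.3229

Since u(0) = 0, the lottery's EU is 0.53·250^α.
Indifference: 35^α = 0.53·250^α, so (35/250)^α = 0.53.
Taking logs: α·ln(35/250) = ln(0.53), so α = -0.6348783 / -1.9661129 ≈ 0.3229.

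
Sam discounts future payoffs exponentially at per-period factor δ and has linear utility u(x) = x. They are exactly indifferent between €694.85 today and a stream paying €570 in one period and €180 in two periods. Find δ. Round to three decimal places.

δ ≈ 0.940

Equating present values: 694.85 = 570δ + 180δ².
That is, 180δ² + 570δ − 694.85 = 0, a quadratic in δ.
δ = (−570 + √(570² + 4·180·694.85)) / (2·180) = (−570 + √825192.00) / 360 ≈ 0.940.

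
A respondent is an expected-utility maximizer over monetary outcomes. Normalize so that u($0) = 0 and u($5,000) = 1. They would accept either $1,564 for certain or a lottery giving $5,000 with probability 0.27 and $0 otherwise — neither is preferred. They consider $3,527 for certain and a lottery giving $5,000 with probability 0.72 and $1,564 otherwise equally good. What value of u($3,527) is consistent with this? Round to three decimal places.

0.796

From the first indifference, u($1,564) = 0.27·u($5,000) + 0.73·u($0) = 0.27·1 + 0.73·0 = 0.27.
Then u($3,527) = 0.72·u($5,000) + 0.28·u($1,564) = 0.72·1.00 + 0.28·0.27 = 0.7956.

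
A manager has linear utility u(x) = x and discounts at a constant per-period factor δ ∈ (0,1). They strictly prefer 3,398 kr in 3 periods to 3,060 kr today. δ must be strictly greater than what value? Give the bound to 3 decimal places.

Comparing present values: 3060 < δ^3·3398.
So δ^3 > 3060/3398 = 0.90053; taking the cube root of both positive sides preserves the inequality.
δ > 0.90053^(1/3) = 0.966.

δ > 0.966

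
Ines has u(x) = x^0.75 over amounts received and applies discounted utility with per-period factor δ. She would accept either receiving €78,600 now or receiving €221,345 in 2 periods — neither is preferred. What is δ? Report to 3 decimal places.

δ ≈ 0.678

Indifference means u(78600) = δ^2 · u(221345), so δ^2 = u(78600)/u(221345).
Since u(x) = x^0.75, δ^2 = (78600/221345)^0.75 = 0.35510^0.75 = 0.46001.
Taking the square root: δ = 0.46001^(1/2) ≈ 0.678.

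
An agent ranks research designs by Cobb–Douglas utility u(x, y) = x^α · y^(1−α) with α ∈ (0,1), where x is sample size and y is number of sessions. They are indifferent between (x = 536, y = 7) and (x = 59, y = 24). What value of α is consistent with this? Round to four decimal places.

The Cobb–Douglas utilities coincide, so 536^α·7^(1−α) = 59^α·24^(1−α).
Rearrange to (536/59)^α = (24/7)^(1−α) and take logs: α·2.2065967 = (1−α)·1.2321437.
Thus α·(3.4387404) = 1.2321437, so α = 1.2321437/3.4387404 ≈ 0.3583.

α ≈ 0.3583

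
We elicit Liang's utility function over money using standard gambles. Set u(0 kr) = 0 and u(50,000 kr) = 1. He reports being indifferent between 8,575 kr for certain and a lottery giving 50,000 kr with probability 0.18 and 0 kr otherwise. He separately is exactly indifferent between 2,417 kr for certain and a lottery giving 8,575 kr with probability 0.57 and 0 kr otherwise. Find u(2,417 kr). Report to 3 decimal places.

0.103

The first gamble pins u(8,575 kr): it must equal 0.18·1 + 0.82·0 = 0.18.
The second indifference gives u(2,417 kr) = 0.57·u(8,575 kr) + 0.43·u(0 kr) = 0.57·0.18 + 0.43·0.00 = 0.1026.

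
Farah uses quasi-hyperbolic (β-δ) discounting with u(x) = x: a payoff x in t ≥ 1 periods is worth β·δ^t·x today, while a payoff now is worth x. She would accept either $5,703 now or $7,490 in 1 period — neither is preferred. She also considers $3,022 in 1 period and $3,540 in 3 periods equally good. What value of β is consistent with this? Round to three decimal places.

β ≈ 0.824

From the later pair, β·δ^1·3022 = β·δ^3·3540; dividing through, δ^2 = 3022/3540 = 0.85367, so δ = 0.92394.
The first indifference: 5703 = β·δ·7490, so β = 5703/(δ·7490) = 5703/(0.92394·7490) ≈ 0.824.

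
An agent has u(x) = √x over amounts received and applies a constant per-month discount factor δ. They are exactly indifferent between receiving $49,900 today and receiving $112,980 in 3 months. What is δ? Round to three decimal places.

The payoff in 3 months is discounted by δ^3, so u(49900) = δ^3·u(112980) and δ^3 = u(49900)/u(112980).
Since u(x) = √x, δ^3 = √(49900/112980) = 0.66458.
So δ = 0.66458^(1/3) ≈ 0.873.

δ ≈ 0.873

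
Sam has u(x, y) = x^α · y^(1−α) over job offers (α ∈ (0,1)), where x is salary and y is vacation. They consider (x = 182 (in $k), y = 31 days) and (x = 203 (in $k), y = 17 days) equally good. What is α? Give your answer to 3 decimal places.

Indifference: 182^α · 31^(1−α) = 203^α · 17^(1−α).
Rearrange to (182/203)^α = (17/31)^(1−α) and take logs: α·-0.109199 = (1−α)·-0.600774.
With A = -0.109199 and B = -0.600774: α·A = (1−α)·B, so α = B/(A+B) = -0.600774/-0.709973 ≈ 0.846.

α ≈ 0.846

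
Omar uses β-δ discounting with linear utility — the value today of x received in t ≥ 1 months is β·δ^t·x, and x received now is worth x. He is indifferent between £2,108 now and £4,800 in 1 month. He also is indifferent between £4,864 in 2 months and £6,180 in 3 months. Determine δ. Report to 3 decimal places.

Both payoffs in the second observation are in the future, so β drops out: δ^2·4864 = δ^3·6180 ⇒ δ = 4864/6180 = 0.78706.

δ ≈ 0.787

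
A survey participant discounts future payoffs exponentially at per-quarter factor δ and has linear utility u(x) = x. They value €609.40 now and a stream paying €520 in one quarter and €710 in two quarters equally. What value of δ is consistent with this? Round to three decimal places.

The stream is worth 520δ + 710δ² today, so 520δ + 710δ² = 609.40.
That is, 710δ² + 520δ − 609.40 = 0, a quadratic in δ.
δ = (−520 + √(520² + 4·710·609.40)) / (2·710) = (−520 + √2001096.00) / 1420 ≈ 0.630.

δ ≈ 0.630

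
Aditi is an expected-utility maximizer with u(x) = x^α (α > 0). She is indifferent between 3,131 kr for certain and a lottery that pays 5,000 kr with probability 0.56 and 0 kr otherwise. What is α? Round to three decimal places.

α ≈ 1.239

The lottery's expected utility is 0.56·u(5000) + 0.44·u(0) = 0.56·5000^α (since u(0) = 0 for α > 0).
Equating: 3131^α = 0.56·5000^α, i.e. 0.6262^α = 0.56.
Taking logs: α·ln(3131/5000) = ln(0.56), so α = -0.579818 / -0.468085 ≈ 1.239.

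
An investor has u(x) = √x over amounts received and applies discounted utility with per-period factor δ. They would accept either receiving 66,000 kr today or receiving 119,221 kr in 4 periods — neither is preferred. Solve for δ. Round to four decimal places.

δ ≈ 0.9288

Indifference means u(66000) = δ^4 · u(119221), so δ^4 = u(66000)/u(119221).
Since u(x) = √x, δ^4 = √(66000/119221) = 0.74404.
So δ = 0.74404^(1/4) ≈ 0.9288.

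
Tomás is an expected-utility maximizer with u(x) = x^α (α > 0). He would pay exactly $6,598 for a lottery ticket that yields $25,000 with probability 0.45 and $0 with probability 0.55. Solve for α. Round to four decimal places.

Since u(0) = 0, the lottery's EU is 0.45·25000^α.
Equating: 6598^α = 0.45·25000^α, i.e. 0.2639^α = 0.45.
Take logs: α = ln 0.45 / ln(6598/25000) ≈ 0.599431.

α ≈ 0.5994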